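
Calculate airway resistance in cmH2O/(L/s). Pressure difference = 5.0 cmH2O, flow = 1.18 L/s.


R = dP / flow
R = 5.0 / 1.18
R = 4.237 cmH2O/(L/s)


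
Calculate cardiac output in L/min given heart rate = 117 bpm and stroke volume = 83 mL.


CO = HR * SV
CO = 117 * 83 / 1000
CO = 9.711 L/min


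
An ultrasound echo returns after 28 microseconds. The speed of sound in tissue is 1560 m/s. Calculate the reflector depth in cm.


depth = c * t / 2
t = 28 us = 2.8000e-05 s
depth = 1560 * 2.8000e-05 / 2
depth = 0.02184 m = 2.184 cm


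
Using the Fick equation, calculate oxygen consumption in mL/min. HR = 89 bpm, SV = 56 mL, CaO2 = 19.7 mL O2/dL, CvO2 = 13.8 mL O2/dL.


CO = HR*SV = 89*56/1000 = 4.984 L/min
a-v O2 diff = 19.7 - 13.8 = 5.9 mL/dL
VO2 = CO * (CaO2-CvO2) * 10 dL/L
VO2 = 4.984 * 5.9 * 10
VO2 = 294.1 mL/min


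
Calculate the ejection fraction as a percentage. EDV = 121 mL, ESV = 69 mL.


SV = EDV - ESV = 121 - 69 = 52 mL
EF = SV/EDV * 100 = 52/121 * 100
EF = 42.98%


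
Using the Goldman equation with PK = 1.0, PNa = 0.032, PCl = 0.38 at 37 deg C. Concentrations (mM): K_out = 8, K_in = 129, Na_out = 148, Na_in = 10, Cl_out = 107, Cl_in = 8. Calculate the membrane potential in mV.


Vm = (RT/F)*ln((PK*Ko + PNa*Nao + PCl*Cli)/(PK*Ki + PNa*Nai + PCl*Clo))
Numer = 15.776, Denom = 169.98
Vm = -63.53 mV


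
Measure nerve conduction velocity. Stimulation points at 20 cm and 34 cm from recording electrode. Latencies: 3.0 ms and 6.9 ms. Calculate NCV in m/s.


Distance = (34 - 20) / 100 = 0.14 m
dt = (6.9 - 3.0) / 1000 = 0.0039 s
NCV = dist / dt = 35.9 m/s


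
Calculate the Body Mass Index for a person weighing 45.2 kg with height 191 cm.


BMI = weight / height^2
height = 191 cm = 1.91 m
BMI = 45.2 / 1.91^2
BMI = 12.39 kg/m^2


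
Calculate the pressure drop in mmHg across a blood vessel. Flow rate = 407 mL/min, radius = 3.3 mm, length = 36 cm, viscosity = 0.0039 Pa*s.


dP = 8*mu*L*Q / (pi*r^4)
Q = 407 mL/min = 6.78333e-06 m^3/s
dP = 204.501 Pa = 204.501 / 133.322 mmHg = 1.534 mmHg


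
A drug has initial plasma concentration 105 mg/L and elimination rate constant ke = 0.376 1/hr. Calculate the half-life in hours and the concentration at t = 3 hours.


t_half = ln(2) / ke = 0.693147 / 0.376 = 1.843 hr
C(t) = C0 * exp(-ke*t) = 105 * exp(-0.376*3)
C(3) = 33.99 mg/L


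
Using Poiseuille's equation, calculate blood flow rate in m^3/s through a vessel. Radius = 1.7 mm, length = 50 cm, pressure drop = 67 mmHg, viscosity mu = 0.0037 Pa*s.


Q = pi*r^4*dP / (8*mu*L)
r = 0.0017 m, L = 0.5 m
dP = 67 mmHg = 8932.574 Pa
Q = 1.5837e-05 m^3/s


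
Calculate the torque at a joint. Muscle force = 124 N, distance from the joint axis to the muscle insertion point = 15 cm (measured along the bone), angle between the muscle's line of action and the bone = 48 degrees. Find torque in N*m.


Torque = F * d * sin(theta)   (moment arm = d*sin(theta))
d = 15 cm = 0.15 m
Torque = 124 * 0.15 * sin(48)
Torque = 13.82 N*m


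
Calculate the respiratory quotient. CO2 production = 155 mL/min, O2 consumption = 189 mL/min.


RQ = VCO2 / VO2
RQ = 155 / 189
RQ = 0.8201


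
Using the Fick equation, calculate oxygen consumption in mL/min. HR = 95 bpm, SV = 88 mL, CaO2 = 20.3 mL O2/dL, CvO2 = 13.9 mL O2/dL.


CO = HR*SV = 95*88/1000 = 8.36 L/min
a-v O2 diff = 20.3 - 13.9 = 6.4 mL/dL
VO2 = CO * (CaO2-CvO2) * 10 dL/L
VO2 = 8.36 * 6.4 * 10
VO2 = 535 mL/min


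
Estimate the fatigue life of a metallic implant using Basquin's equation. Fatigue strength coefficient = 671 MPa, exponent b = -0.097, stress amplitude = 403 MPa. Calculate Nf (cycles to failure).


sigma_a = sigma_f' * (2Nf)^b
2Nf = (sigma_a/sigma_f')^(1/b)
2Nf = (403/671)^(1/-0.097)
2Nf = 191.71424
Nf = 95.86


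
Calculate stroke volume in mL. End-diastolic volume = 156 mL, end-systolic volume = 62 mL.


SV = EDV - ESV
SV = 156 - 62
SV = 94 mL


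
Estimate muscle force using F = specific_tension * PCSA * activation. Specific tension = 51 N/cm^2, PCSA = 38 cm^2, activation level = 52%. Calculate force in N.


F = sigma * PCSA * activation
F = 51 * 38 * 0.52
F = 1008 N


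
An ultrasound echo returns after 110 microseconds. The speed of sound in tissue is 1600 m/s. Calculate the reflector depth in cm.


depth = c * t / 2
t = 110 us = 1.1000e-04 s
depth = 1600 * 1.1000e-04 / 2
depth = 0.088 m = 8.8 cm


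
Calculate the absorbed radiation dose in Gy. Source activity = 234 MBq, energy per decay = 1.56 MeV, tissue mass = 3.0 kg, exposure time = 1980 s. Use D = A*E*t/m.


A = 234 MBq = 2.3400e+08 Bq
E = 1.56 MeV = 2.49912e-13 J
D = A*E*t/m = 2.3400e+08*2.49912e-13*1980/3.0
D = 0.0386 Gy


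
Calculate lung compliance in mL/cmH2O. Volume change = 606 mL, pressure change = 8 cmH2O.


C = dV / dP
C = 606 / 8
C = 75.75 mL/cmH2O


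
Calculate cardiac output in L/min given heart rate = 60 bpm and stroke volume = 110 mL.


CO = HR * SV
CO = 60 * 110 / 1000
CO = 6.6 L/min


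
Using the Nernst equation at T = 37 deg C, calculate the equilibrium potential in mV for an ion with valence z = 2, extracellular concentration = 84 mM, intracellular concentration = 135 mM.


E = (RT/(zF)) * ln(C_out/C_in)
T = 37 + 273.15 = 310.15 K
E = (8.314 * 310.15 / (2 * 96485)) * ln(84/135)
E = -6.34 mV


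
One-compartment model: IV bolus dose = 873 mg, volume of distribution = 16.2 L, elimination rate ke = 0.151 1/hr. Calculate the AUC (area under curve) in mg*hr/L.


C0 = Dose/Vd = 873/16.2 = 53.8889 mg/L
AUC = C0/ke = 53.8889/0.151
AUC = 356.9 mg*hr/L


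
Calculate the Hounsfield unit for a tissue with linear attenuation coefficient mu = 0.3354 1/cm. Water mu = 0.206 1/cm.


HU = ((mu_tissue - mu_water) / mu_water) * 1000
HU = ((0.3354 - 0.206) / 0.206) * 1000
HU = 628.2


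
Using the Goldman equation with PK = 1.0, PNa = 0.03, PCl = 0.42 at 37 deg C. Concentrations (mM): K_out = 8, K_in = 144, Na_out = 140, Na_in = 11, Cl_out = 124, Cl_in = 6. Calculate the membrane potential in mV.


Vm = (RT/F)*ln((PK*Ko + PNa*Nao + PCl*Cli)/(PK*Ki + PNa*Nai + PCl*Clo))
Numer = 14.72, Denom = 196.41
Vm = -69.25 mV


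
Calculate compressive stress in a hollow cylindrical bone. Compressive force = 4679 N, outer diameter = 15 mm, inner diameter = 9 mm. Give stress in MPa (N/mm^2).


A = pi*(r_o^2 - r_i^2)
r_o = 7.5 mm, r_i = 4.5 mm
A = 113.097 mm^2
sigma = F/A = 4679 / 113.097
sigma = 41.37 MPa


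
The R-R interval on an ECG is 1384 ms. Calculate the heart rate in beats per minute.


HR = 60 / RR_interval(s)
RR = 1384 ms = 1.384 s
HR = 60 / 1.384 = 43.35 bpm


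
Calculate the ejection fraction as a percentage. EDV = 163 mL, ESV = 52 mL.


SV = EDV - ESV = 163 - 52 = 111 mL
EF = SV/EDV * 100 = 111/163 * 100
EF = 68.1%


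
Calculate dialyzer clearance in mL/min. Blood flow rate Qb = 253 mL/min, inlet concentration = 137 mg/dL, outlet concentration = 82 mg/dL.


K = Qb * (Cb_in - Cb_out) / Cb_in
K = 253 * (137 - 82) / 137
K = 101.6 mL/min


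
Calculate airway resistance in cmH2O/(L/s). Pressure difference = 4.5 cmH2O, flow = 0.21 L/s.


R = dP / flow
R = 4.5 / 0.21
R = 21.43 cmH2O/(L/s)


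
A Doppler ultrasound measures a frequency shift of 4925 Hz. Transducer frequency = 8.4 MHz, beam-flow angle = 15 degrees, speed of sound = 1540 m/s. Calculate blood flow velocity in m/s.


v = fd * c / (2 * f0 * cos(theta))
v = 4925 * 1540 / (2 * 8.4000e+06 * cos(15))
v = 0.4674 m/s


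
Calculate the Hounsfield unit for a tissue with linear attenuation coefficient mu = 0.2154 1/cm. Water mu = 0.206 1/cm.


HU = ((mu_tissue - mu_water) / mu_water) * 1000
HU = ((0.2154 - 0.206) / 0.206) * 1000
HU = 45.63


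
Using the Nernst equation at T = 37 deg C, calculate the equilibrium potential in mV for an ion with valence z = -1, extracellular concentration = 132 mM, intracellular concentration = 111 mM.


E = (RT/(zF)) * ln(C_out/C_in)
T = 37 + 273.15 = 310.15 K
E = (8.314 * 310.15 / (-1 * 96485)) * ln(132/111)
E = -4.631 mV


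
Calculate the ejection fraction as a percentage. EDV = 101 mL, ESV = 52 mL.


SV = EDV - ESV = 101 - 52 = 49 mL
EF = SV/EDV * 100 = 49/101 * 100
EF = 48.51%


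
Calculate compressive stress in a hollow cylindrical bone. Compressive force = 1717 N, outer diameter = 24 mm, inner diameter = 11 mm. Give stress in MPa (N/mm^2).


A = pi*(r_o^2 - r_i^2)
r_o = 12 mm, r_i = 5.5 mm
A = 357.356 mm^2
sigma = F/A = 1717 / 357.356
sigma = 4.805 MPa


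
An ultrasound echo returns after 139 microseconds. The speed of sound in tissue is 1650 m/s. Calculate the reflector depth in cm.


depth = c * t / 2
t = 139 us = 1.3900e-04 s
depth = 1650 * 1.3900e-04 / 2
depth = 0.114675 m = 11.4675 cm


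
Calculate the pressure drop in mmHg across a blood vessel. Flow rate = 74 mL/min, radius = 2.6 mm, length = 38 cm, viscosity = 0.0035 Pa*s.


dP = 8*mu*L*Q / (pi*r^4)
Q = 74 mL/min = 1.23333e-06 m^3/s
dP = 91.4066 Pa = 91.4066 / 133.322 mmHg = 0.6856 mmHg


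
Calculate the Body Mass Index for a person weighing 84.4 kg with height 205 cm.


BMI = weight / height^2
height = 205 cm = 2.05 m
BMI = 84.4 / 2.05^2
BMI = 20.08 kg/m^2


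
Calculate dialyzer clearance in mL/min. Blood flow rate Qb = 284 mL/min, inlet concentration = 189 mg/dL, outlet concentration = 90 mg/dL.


K = Qb * (Cb_in - Cb_out) / Cb_in
K = 284 * (189 - 90) / 189
K = 148.8 mL/min


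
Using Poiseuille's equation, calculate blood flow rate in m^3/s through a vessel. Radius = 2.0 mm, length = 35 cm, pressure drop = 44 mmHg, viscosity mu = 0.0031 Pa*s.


Q = pi*r^4*dP / (8*mu*L)
r = 0.002 m, L = 0.35 m
dP = 44 mmHg = 5866.168 Pa
Q = 3.3971e-05 m^3/s


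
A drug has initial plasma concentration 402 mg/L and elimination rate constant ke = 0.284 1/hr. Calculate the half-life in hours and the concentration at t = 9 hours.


t_half = ln(2) / ke = 0.693147 / 0.284 = 2.441 hr
C(t) = C0 * exp(-ke*t) = 402 * exp(-0.284*9)
C(9) = 31.2 mg/L


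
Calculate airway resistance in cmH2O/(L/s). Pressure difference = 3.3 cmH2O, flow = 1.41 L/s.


R = dP / flow
R = 3.3 / 1.41
R = 2.34 cmH2O/(L/s)


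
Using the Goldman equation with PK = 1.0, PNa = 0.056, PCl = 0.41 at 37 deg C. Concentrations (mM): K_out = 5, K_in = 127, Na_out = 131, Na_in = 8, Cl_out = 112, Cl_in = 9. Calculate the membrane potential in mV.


Vm = (RT/F)*ln((PK*Ko + PNa*Nao + PCl*Cli)/(PK*Ki + PNa*Nai + PCl*Clo))
Numer = 16.026, Denom = 173.368
Vm = -63.64 mV


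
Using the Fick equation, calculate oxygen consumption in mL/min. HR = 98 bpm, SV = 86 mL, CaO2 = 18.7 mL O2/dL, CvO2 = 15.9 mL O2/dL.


CO = HR*SV = 98*86/1000 = 8.428 L/min
a-v O2 diff = 18.7 - 15.9 = 2.8 mL/dL
VO2 = CO * (CaO2-CvO2) * 10 dL/L
VO2 = 8.428 * 2.8 * 10
VO2 = 236 mL/min


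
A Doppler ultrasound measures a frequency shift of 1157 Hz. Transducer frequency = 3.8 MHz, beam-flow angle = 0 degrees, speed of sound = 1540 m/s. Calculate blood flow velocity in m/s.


v = fd * c / (2 * f0 * cos(theta))
v = 1157 * 1540 / (2 * 3.8000e+06 * cos(0))
v = 0.2344 m/s


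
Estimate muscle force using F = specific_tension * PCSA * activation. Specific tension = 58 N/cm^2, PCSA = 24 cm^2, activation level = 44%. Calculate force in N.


F = sigma * PCSA * activation
F = 58 * 24 * 0.44
F = 612.5 N


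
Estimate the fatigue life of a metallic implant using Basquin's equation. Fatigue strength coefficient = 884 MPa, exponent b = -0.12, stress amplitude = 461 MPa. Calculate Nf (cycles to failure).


sigma_a = sigma_f' * (2Nf)^b
2Nf = (sigma_a/sigma_f')^(1/b)
2Nf = (461/884)^(1/-0.12)
2Nf = 227.12302
Nf = 113.6


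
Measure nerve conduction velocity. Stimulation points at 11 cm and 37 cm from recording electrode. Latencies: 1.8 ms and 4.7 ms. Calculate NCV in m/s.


Distance = (37 - 11) / 100 = 0.26 m
dt = (4.7 - 1.8) / 1000 = 0.0029 s
NCV = dist / dt = 89.66 m/s


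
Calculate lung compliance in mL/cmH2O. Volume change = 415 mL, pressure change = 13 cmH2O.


C = dV / dP
C = 415 / 13
C = 31.92 mL/cmH2O


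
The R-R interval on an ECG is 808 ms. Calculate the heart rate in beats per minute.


HR = 60 / RR_interval(s)
RR = 808 ms = 0.808 s
HR = 60 / 0.808 = 74.26 bpm


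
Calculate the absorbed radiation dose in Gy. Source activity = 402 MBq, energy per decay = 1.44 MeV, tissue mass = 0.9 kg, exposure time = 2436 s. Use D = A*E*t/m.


A = 402 MBq = 4.0200e+08 Bq
E = 1.44 MeV = 2.30688e-13 J
D = A*E*t/m = 4.0200e+08*2.30688e-13*2436/0.9
D = 0.251 Gy


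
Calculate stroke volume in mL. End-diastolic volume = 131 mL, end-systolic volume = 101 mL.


SV = EDV - ESV
SV = 131 - 101
SV = 30 mL


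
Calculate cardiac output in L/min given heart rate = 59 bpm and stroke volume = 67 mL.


CO = HR * SV
CO = 59 * 67 / 1000
CO = 3.953 L/min


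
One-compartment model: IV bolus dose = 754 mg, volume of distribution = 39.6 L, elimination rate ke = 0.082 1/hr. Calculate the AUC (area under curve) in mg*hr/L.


C0 = Dose/Vd = 754/39.6 = 19.0404 mg/L
AUC = C0/ke = 19.0404/0.082
AUC = 232.2 mg*hr/L


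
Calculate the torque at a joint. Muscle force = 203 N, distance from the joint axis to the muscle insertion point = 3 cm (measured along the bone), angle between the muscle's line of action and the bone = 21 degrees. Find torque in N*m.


Torque = F * d * sin(theta)   (moment arm = d*sin(theta))
d = 3 cm = 0.03 m
Torque = 203 * 0.03 * sin(21)
Torque = 2.182 N*m


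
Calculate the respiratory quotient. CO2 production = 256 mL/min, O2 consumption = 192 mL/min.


RQ = VCO2 / VO2
RQ = 256 / 192
RQ = 1.333


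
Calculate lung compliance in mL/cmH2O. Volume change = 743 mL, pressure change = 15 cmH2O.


C = dV / dP
C = 743 / 15
C = 49.53 mL/cmH2O


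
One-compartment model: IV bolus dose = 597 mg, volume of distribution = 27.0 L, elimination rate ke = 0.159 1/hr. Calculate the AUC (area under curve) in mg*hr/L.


C0 = Dose/Vd = 597/27.0 = 22.1111 mg/L
AUC = C0/ke = 22.1111/0.159
AUC = 139.1 mg*hr/L


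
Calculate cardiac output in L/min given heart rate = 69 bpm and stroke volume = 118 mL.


CO = HR * SV
CO = 69 * 118 / 1000
CO = 8.142 L/min


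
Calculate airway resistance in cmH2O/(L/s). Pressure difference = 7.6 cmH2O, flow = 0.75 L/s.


R = dP / flow
R = 7.6 / 0.75
R = 10.13 cmH2O/(L/s)


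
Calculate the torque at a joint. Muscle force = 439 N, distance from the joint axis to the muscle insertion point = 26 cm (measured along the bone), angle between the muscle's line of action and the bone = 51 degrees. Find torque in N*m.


Torque = F * d * sin(theta)   (moment arm = d*sin(theta))
d = 26 cm = 0.26 m
Torque = 439 * 0.26 * sin(51)
Torque = 88.7 N*m


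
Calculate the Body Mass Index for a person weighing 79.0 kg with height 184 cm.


BMI = weight / height^2
height = 184 cm = 1.84 m
BMI = 79.0 / 1.84^2
BMI = 23.33 kg/m^2


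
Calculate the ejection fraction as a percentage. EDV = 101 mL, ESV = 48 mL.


SV = EDV - ESV = 101 - 48 = 53 mL
EF = SV/EDV * 100 = 53/101 * 100
EF = 52.48%


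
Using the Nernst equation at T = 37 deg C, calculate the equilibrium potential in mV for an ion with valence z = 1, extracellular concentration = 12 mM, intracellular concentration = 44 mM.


E = (RT/(zF)) * ln(C_out/C_in)
T = 37 + 273.15 = 310.15 K
E = (8.314 * 310.15 / (1 * 96485)) * ln(12/44)
E = -34.72 mV


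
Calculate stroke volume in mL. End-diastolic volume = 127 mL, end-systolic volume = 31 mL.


SV = EDV - ESV
SV = 127 - 31
SV = 96 mL


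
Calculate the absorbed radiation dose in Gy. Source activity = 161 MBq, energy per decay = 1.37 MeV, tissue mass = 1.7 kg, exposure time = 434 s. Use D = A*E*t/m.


A = 161 MBq = 1.6100e+08 Bq
E = 1.37 MeV = 2.19474e-13 J
D = A*E*t/m = 1.6100e+08*2.19474e-13*434/1.7
D = 0.009021 Gy


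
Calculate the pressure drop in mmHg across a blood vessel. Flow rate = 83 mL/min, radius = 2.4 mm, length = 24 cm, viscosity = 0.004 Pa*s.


dP = 8*mu*L*Q / (pi*r^4)
Q = 83 mL/min = 1.38333e-06 m^3/s
dP = 101.928 Pa = 101.928 / 133.322 mmHg = 0.7645 mmHg


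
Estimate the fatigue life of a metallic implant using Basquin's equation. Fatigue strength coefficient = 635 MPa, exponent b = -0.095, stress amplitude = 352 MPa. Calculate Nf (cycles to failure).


sigma_a = sigma_f' * (2Nf)^b
2Nf = (sigma_a/sigma_f')^(1/b)
2Nf = (352/635)^(1/-0.095)
2Nf = 497.93089
Nf = 249


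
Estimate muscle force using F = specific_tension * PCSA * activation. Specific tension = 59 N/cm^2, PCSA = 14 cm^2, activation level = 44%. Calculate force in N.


F = sigma * PCSA * activation
F = 59 * 14 * 0.44
F = 363.4 N


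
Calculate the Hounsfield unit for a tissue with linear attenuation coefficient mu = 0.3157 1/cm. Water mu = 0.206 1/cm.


HU = ((mu_tissue - mu_water) / mu_water) * 1000
HU = ((0.3157 - 0.206) / 0.206) * 1000
HU = 532.5


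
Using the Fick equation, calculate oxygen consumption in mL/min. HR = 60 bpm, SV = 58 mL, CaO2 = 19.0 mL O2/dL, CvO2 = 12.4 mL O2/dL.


CO = HR*SV = 60*58/1000 = 3.48 L/min
a-v O2 diff = 19.0 - 12.4 = 6.6 mL/dL
VO2 = CO * (CaO2-CvO2) * 10 dL/L
VO2 = 3.48 * 6.6 * 10
VO2 = 229.7 mL/min


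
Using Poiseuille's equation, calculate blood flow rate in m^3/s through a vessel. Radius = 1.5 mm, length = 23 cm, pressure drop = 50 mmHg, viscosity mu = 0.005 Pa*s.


Q = pi*r^4*dP / (8*mu*L)
r = 0.0015 m, L = 0.23 m
dP = 50 mmHg = 6666.1 Pa
Q = 1.1524e-05 m^3/s


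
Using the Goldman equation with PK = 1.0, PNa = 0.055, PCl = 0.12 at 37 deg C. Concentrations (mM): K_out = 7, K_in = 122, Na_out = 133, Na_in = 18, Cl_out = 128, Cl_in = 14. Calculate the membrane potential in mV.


Vm = (RT/F)*ln((PK*Ko + PNa*Nao + PCl*Cli)/(PK*Ki + PNa*Nai + PCl*Clo))
Numer = 15.995, Denom = 138.35
Vm = -57.66 mV


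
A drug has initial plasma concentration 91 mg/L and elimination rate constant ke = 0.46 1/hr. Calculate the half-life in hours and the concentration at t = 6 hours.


t_half = ln(2) / ke = 0.693147 / 0.46 = 1.507 hr
C(t) = C0 * exp(-ke*t) = 91 * exp(-0.46*6)
C(6) = 5.76 mg/L


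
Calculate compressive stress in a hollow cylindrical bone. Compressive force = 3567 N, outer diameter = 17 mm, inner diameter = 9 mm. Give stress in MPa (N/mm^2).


A = pi*(r_o^2 - r_i^2)
r_o = 8.5 mm, r_i = 4.5 mm
A = 163.363 mm^2
sigma = F/A = 3567 / 163.363
sigma = 21.83 MPa


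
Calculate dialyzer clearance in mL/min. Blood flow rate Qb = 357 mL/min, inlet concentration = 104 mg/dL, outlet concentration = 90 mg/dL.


K = Qb * (Cb_in - Cb_out) / Cb_in
K = 357 * (104 - 90) / 104
K = 48.06 mL/min


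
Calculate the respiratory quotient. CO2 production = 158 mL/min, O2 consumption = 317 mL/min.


RQ = VCO2 / VO2
RQ = 158 / 317
RQ = 0.4984


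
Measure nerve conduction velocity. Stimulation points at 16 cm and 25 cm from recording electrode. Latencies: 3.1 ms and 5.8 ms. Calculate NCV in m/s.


Distance = (25 - 16) / 100 = 0.09 m
dt = (5.8 - 3.1) / 1000 = 0.0027 s
NCV = dist / dt = 33.33 m/s


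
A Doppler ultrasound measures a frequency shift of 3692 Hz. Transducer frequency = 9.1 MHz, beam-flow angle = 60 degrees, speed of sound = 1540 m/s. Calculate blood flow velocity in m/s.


v = fd * c / (2 * f0 * cos(theta))
v = 3692 * 1540 / (2 * 9.1000e+06 * cos(60))
v = 0.6248 m/s


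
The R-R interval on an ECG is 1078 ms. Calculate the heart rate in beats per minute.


HR = 60 / RR_interval(s)
RR = 1078 ms = 1.078 s
HR = 60 / 1.078 = 55.66 bpm


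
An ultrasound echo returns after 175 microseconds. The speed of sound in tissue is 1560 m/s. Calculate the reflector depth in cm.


depth = c * t / 2
t = 175 us = 1.7500e-04 s
depth = 1560 * 1.7500e-04 / 2
depth = 0.1365 m = 13.65 cm


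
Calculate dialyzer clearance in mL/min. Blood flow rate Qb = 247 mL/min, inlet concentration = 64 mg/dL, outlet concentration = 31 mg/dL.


K = Qb * (Cb_in - Cb_out) / Cb_in
K = 247 * (64 - 31) / 64
K = 127.4 mL/min


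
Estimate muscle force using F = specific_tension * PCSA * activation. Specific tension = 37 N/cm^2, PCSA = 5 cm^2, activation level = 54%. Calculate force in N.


F = sigma * PCSA * activation
F = 37 * 5 * 0.54
F = 99.9 N


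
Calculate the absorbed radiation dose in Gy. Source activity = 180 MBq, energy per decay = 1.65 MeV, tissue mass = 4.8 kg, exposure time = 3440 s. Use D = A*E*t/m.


A = 180 MBq = 1.8000e+08 Bq
E = 1.65 MeV = 2.6433e-13 J
D = A*E*t/m = 1.8000e+08*2.6433e-13*3440/4.8
D = 0.0341 Gy


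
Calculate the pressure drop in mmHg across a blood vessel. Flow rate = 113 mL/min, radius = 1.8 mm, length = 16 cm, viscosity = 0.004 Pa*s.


dP = 8*mu*L*Q / (pi*r^4)
Q = 113 mL/min = 1.88333e-06 m^3/s
dP = 292.386 Pa = 292.386 / 133.322 mmHg = 2.193 mmHg


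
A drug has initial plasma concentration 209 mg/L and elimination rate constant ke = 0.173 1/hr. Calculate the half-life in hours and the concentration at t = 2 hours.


t_half = ln(2) / ke = 0.693147 / 0.173 = 4.007 hr
C(t) = C0 * exp(-ke*t) = 209 * exp(-0.173*2)
C(2) = 147.9 mg/L


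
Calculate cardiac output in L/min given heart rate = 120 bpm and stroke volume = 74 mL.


CO = HR * SV
CO = 120 * 74 / 1000
CO = 8.88 L/min


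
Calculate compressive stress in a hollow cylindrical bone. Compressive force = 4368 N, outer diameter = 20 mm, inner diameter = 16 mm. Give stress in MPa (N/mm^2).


A = pi*(r_o^2 - r_i^2)
r_o = 10 mm, r_i = 8 mm
A = 113.097 mm^2
sigma = F/A = 4368 / 113.097
sigma = 38.62 MPa


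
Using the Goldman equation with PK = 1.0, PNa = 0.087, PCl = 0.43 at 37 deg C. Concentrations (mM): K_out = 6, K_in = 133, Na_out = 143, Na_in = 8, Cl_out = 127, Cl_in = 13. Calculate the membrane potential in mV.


Vm = (RT/F)*ln((PK*Ko + PNa*Nao + PCl*Cli)/(PK*Ki + PNa*Nai + PCl*Clo))
Numer = 24.031, Denom = 188.306
Vm = -55.02 mV


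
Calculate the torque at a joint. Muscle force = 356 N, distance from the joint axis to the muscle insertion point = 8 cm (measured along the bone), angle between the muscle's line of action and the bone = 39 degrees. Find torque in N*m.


Torque = F * d * sin(theta)   (moment arm = d*sin(theta))
d = 8 cm = 0.08 m
Torque = 356 * 0.08 * sin(39)
Torque = 17.92 N*m


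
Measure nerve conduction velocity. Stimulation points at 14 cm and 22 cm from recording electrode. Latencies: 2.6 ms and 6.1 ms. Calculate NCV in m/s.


Distance = (22 - 14) / 100 = 0.08 m
dt = (6.1 - 2.6) / 1000 = 0.0035 s
NCV = dist / dt = 22.86 m/s


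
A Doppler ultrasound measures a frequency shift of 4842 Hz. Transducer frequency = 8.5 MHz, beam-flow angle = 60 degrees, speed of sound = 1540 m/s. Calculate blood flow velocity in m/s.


v = fd * c / (2 * f0 * cos(theta))
v = 4842 * 1540 / (2 * 8.5000e+06 * cos(60))
v = 0.8773 m/s


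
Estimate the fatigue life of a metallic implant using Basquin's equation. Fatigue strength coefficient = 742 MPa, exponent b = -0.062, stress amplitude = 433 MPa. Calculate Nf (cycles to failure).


sigma_a = sigma_f' * (2Nf)^b
2Nf = (sigma_a/sigma_f')^(1/b)
2Nf = (433/742)^(1/-0.062)
2Nf = 5927.0536
Nf = 2964


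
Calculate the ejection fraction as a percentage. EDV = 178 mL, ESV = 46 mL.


SV = EDV - ESV = 178 - 46 = 132 mL
EF = SV/EDV * 100 = 132/178 * 100
EF = 74.16%


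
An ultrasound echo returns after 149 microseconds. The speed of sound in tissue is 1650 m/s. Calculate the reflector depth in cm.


depth = c * t / 2
t = 149 us = 1.4900e-04 s
depth = 1650 * 1.4900e-04 / 2
depth = 0.122925 m = 12.2925 cm


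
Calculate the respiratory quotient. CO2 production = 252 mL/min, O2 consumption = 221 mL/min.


RQ = VCO2 / VO2
RQ = 252 / 221
RQ = 1.14


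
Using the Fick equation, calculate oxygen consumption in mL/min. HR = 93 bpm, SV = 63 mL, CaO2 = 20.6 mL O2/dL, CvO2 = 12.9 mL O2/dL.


CO = HR*SV = 93*63/1000 = 5.859 L/min
a-v O2 diff = 20.6 - 12.9 = 7.7 mL/dL
VO2 = CO * (CaO2-CvO2) * 10 dL/L
VO2 = 5.859 * 7.7 * 10
VO2 = 451.1 mL/min


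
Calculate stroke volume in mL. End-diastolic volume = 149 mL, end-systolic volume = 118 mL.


SV = EDV - ESV
SV = 149 - 118
SV = 31 mL


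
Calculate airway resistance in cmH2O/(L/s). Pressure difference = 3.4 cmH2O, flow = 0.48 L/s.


R = dP / flow
R = 3.4 / 0.48
R = 7.083 cmH2O/(L/s)


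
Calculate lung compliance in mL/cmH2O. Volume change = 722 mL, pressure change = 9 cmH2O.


C = dV / dP
C = 722 / 9
C = 80.22 mL/cmH2O


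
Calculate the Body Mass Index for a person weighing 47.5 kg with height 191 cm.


BMI = weight / height^2
height = 191 cm = 1.91 m
BMI = 47.5 / 1.91^2
BMI = 13.02 kg/m^2


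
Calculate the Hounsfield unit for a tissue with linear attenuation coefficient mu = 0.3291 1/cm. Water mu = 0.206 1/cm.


HU = ((mu_tissue - mu_water) / mu_water) * 1000
HU = ((0.3291 - 0.206) / 0.206) * 1000
HU = 597.6


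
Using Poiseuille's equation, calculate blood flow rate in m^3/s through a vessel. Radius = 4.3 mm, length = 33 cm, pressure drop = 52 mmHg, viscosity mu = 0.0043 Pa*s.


Q = pi*r^4*dP / (8*mu*L)
r = 0.0043 m, L = 0.33 m
dP = 52 mmHg = 6932.744 Pa
Q = 6.5593e-04 m^3/s


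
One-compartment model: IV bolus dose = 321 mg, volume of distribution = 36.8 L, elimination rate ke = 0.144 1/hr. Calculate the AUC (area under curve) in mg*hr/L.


C0 = Dose/Vd = 321/36.8 = 8.72283 mg/L
AUC = C0/ke = 8.72283/0.144
AUC = 60.58 mg*hr/L


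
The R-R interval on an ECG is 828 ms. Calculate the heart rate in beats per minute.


HR = 60 / RR_interval(s)
RR = 828 ms = 0.828 s
HR = 60 / 0.828 = 72.46 bpm


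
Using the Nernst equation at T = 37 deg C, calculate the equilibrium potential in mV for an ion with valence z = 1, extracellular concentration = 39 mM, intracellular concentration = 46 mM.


E = (RT/(zF)) * ln(C_out/C_in)
T = 37 + 273.15 = 310.15 K
E = (8.314 * 310.15 / (1 * 96485)) * ln(39/46)
E = -4.412 mV


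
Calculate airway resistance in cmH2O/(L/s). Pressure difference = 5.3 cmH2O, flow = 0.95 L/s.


R = dP / flow
R = 5.3 / 0.95
R = 5.579 cmH2O/(L/s)


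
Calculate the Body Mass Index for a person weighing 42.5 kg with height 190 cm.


BMI = weight / height^2
height = 190 cm = 1.9 m
BMI = 42.5 / 1.9^2
BMI = 11.77 kg/m^2


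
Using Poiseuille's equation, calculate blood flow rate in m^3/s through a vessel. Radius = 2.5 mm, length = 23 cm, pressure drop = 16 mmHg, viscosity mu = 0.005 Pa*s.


Q = pi*r^4*dP / (8*mu*L)
r = 0.0025 m, L = 0.23 m
dP = 16 mmHg = 2133.152 Pa
Q = 2.8454e-05 m^3/s


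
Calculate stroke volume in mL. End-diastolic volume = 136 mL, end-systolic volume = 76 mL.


SV = EDV - ESV
SV = 136 - 76
SV = 60 mL


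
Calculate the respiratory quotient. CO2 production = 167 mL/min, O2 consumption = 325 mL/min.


RQ = VCO2 / VO2
RQ = 167 / 325
RQ = 0.5138


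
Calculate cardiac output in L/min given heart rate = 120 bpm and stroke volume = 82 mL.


CO = HR * SV
CO = 120 * 82 / 1000
CO = 9.84 L/min


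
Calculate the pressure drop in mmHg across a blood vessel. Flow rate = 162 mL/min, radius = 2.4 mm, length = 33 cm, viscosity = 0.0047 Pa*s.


dP = 8*mu*L*Q / (pi*r^4)
Q = 162 mL/min = 2.7e-06 m^3/s
dP = 321.418 Pa = 321.418 / 133.322 mmHg = 2.411 mmHg


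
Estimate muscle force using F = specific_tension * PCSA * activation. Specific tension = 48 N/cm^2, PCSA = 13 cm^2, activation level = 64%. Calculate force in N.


F = sigma * PCSA * activation
F = 48 * 13 * 0.64
F = 399.4 N


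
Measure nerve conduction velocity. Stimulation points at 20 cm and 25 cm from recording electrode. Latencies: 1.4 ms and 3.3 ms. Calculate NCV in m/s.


Distance = (25 - 20) / 100 = 0.05 m
dt = (3.3 - 1.4) / 1000 = 0.0019 s
NCV = dist / dt = 26.32 m/s


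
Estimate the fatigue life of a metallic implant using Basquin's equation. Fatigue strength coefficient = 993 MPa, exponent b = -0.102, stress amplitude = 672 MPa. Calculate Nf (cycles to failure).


sigma_a = sigma_f' * (2Nf)^b
2Nf = (sigma_a/sigma_f')^(1/b)
2Nf = (672/993)^(1/-0.102)
2Nf = 45.977863
Nf = 22.99


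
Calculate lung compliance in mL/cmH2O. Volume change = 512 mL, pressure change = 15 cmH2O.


C = dV / dP
C = 512 / 15
C = 34.13 mL/cmH2O


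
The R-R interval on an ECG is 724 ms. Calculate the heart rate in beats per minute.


HR = 60 / RR_interval(s)
RR = 724 ms = 0.724 s
HR = 60 / 0.724 = 82.87 bpm


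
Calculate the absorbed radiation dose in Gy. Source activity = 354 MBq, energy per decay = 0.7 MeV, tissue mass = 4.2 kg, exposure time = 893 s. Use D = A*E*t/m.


A = 354 MBq = 3.5400e+08 Bq
E = 0.7 MeV = 1.1214e-13 J
D = A*E*t/m = 3.5400e+08*1.1214e-13*893/4.2
D = 0.00844 Gy


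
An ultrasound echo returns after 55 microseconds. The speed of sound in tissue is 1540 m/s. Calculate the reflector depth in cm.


depth = c * t / 2
t = 55 us = 5.5000e-05 s
depth = 1540 * 5.5000e-05 / 2
depth = 0.04235 m = 4.235 cm


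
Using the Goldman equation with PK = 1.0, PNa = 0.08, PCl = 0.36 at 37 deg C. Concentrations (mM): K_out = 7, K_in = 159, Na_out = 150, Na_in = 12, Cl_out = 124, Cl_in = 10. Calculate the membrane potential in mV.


Vm = (RT/F)*ln((PK*Ko + PNa*Nao + PCl*Cli)/(PK*Ki + PNa*Nai + PCl*Clo))
Numer = 22.6, Denom = 204.6
Vm = -58.88 mV


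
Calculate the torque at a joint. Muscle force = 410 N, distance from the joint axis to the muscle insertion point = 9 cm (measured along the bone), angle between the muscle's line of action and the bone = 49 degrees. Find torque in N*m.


Torque = F * d * sin(theta)   (moment arm = d*sin(theta))
d = 9 cm = 0.09 m
Torque = 410 * 0.09 * sin(49)
Torque = 27.85 N*m


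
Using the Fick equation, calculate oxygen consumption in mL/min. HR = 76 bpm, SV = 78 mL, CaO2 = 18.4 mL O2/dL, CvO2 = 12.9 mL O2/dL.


CO = HR*SV = 76*78/1000 = 5.928 L/min
a-v O2 diff = 18.4 - 12.9 = 5.5 mL/dL
VO2 = CO * (CaO2-CvO2) * 10 dL/L
VO2 = 5.928 * 5.5 * 10
VO2 = 326 mL/min


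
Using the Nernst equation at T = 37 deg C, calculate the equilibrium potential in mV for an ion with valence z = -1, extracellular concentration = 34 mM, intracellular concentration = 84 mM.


E = (RT/(zF)) * ln(C_out/C_in)
T = 37 + 273.15 = 310.15 K
E = (8.314 * 310.15 / (-1 * 96485)) * ln(34/84)
E = 24.17 mV


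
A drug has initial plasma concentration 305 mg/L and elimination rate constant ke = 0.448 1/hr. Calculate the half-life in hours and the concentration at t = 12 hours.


t_half = ln(2) / ke = 0.693147 / 0.448 = 1.547 hr
C(t) = C0 * exp(-ke*t) = 305 * exp(-0.448*12)
C(12) = 1.411 mg/L


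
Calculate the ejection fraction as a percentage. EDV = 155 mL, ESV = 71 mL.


SV = EDV - ESV = 155 - 71 = 84 mL
EF = SV/EDV * 100 = 84/155 * 100
EF = 54.19%


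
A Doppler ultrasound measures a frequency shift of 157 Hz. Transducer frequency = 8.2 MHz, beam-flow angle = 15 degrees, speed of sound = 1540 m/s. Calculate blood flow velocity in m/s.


v = fd * c / (2 * f0 * cos(theta))
v = 157 * 1540 / (2 * 8.2000e+06 * cos(15))
v = 0.01526 m/s


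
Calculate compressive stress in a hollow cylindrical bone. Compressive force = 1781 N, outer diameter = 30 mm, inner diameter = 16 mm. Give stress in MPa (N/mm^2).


A = pi*(r_o^2 - r_i^2)
r_o = 15 mm, r_i = 8 mm
A = 505.796 mm^2
sigma = F/A = 1781 / 505.796
sigma = 3.521 MPa


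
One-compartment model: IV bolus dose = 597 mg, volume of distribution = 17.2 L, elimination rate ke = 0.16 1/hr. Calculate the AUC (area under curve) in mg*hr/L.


C0 = Dose/Vd = 597/17.2 = 34.7093 mg/L
AUC = C0/ke = 34.7093/0.16
AUC = 216.9 mg*hr/L


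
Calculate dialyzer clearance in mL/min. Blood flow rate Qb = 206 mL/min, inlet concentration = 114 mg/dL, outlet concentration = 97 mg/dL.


K = Qb * (Cb_in - Cb_out) / Cb_in
K = 206 * (114 - 97) / 114
K = 30.72 mL/min


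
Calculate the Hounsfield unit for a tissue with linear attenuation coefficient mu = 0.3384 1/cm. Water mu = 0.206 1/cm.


HU = ((mu_tissue - mu_water) / mu_water) * 1000
HU = ((0.3384 - 0.206) / 0.206) * 1000
HU = 642.7


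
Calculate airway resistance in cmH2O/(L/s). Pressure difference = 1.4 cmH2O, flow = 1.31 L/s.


R = dP / flow
R = 1.4 / 1.31
R = 1.069 cmH2O/(L/s)


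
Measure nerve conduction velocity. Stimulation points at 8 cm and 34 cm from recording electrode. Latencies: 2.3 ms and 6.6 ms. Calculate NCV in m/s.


Distance = (34 - 8) / 100 = 0.26 m
dt = (6.6 - 2.3) / 1000 = 0.0043 s
NCV = dist / dt = 60.47 m/s


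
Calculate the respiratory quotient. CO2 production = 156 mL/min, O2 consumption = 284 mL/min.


RQ = VCO2 / VO2
RQ = 156 / 284
RQ = 0.5493


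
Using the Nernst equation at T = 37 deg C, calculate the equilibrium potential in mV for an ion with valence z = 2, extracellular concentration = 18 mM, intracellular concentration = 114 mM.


E = (RT/(zF)) * ln(C_out/C_in)
T = 37 + 273.15 = 310.15 K
E = (8.314 * 310.15 / (2 * 96485)) * ln(18/114)
E = -24.67 mV


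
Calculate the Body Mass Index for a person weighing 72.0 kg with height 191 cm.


BMI = weight / height^2
height = 191 cm = 1.91 m
BMI = 72.0 / 1.91^2
BMI = 19.74 kg/m^2


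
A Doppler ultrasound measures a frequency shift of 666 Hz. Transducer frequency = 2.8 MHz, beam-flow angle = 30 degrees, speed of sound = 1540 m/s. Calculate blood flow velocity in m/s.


v = fd * c / (2 * f0 * cos(theta))
v = 666 * 1540 / (2 * 2.8000e+06 * cos(30))
v = 0.2115 m/s


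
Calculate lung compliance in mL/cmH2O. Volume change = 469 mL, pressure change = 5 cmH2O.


C = dV / dP
C = 469 / 5
C = 93.8 mL/cmH2O


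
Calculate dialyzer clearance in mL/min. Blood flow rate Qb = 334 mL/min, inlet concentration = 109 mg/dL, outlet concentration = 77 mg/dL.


K = Qb * (Cb_in - Cb_out) / Cb_in
K = 334 * (109 - 77) / 109
K = 98.06 mL/min


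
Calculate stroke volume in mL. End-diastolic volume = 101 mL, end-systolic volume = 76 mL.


SV = EDV - ESV
SV = 101 - 76
SV = 25 mL


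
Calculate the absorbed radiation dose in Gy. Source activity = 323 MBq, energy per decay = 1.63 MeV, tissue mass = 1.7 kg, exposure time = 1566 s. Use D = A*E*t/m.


A = 323 MBq = 3.2300e+08 Bq
E = 1.63 MeV = 2.61126e-13 J
D = A*E*t/m = 3.2300e+08*2.61126e-13*1566/1.7
D = 0.0777 Gy


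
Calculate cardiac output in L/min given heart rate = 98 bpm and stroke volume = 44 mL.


CO = HR * SV
CO = 98 * 44 / 1000
CO = 4.312 L/min


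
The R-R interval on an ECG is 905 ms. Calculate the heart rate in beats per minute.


HR = 60 / RR_interval(s)
RR = 905 ms = 0.905 s
HR = 60 / 0.905 = 66.3 bpm


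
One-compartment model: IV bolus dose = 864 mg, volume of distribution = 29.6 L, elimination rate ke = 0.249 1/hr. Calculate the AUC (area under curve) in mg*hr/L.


C0 = Dose/Vd = 864/29.6 = 29.1892 mg/L
AUC = C0/ke = 29.1892/0.249
AUC = 117.2 mg*hr/L


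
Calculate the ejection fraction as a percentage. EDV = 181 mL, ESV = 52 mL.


SV = EDV - ESV = 181 - 52 = 129 mL
EF = SV/EDV * 100 = 129/181 * 100
EF = 71.27%


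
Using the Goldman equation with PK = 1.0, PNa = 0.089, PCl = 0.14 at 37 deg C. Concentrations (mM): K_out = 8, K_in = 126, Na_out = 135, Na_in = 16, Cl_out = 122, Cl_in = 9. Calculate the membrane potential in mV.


Vm = (RT/F)*ln((PK*Ko + PNa*Nao + PCl*Cli)/(PK*Ki + PNa*Nai + PCl*Clo))
Numer = 21.275, Denom = 144.504
Vm = -51.2 mV


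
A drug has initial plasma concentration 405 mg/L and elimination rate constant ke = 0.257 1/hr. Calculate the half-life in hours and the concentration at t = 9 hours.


t_half = ln(2) / ke = 0.693147 / 0.257 = 2.697 hr
C(t) = C0 * exp(-ke*t) = 405 * exp(-0.257*9)
C(9) = 40.08 mg/L


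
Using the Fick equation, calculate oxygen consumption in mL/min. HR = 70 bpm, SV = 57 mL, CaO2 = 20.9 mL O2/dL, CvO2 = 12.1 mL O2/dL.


CO = HR*SV = 70*57/1000 = 3.99 L/min
a-v O2 diff = 20.9 - 12.1 = 8.8 mL/dL
VO2 = CO * (CaO2-CvO2) * 10 dL/L
VO2 = 3.99 * 8.8 * 10
VO2 = 351.1 mL/min


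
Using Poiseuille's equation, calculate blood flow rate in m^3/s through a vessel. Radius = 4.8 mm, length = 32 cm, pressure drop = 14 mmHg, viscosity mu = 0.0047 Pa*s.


Q = pi*r^4*dP / (8*mu*L)
r = 0.0048 m, L = 0.32 m
dP = 14 mmHg = 1866.508 Pa
Q = 2.5871e-04 m^3/s


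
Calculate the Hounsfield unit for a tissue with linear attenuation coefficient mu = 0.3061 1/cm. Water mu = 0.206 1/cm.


HU = ((mu_tissue - mu_water) / mu_water) * 1000
HU = ((0.3061 - 0.206) / 0.206) * 1000
HU = 485.9


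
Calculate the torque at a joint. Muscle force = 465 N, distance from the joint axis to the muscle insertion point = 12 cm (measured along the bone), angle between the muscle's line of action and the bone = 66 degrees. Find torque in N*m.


Torque = F * d * sin(theta)   (moment arm = d*sin(theta))
d = 12 cm = 0.12 m
Torque = 465 * 0.12 * sin(66)
Torque = 50.98 N*m


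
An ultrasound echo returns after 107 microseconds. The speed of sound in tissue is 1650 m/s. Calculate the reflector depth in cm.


depth = c * t / 2
t = 107 us = 1.0700e-04 s
depth = 1650 * 1.0700e-04 / 2
depth = 0.088275 m = 8.8275 cm


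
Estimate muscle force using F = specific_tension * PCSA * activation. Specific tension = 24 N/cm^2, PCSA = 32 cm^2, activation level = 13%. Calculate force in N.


F = sigma * PCSA * activation
F = 24 * 32 * 0.13
F = 99.84 N


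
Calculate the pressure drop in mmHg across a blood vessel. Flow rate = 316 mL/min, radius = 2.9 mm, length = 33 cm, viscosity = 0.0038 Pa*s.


dP = 8*mu*L*Q / (pi*r^4)
Q = 316 mL/min = 5.26667e-06 m^3/s
dP = 237.784 Pa = 237.784 / 133.322 mmHg = 1.784 mmHg


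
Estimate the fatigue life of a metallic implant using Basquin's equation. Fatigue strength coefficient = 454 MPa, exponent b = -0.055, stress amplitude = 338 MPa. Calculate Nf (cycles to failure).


sigma_a = sigma_f' * (2Nf)^b
2Nf = (sigma_a/sigma_f')^(1/b)
2Nf = (338/454)^(1/-0.055)
2Nf = 213.69914
Nf = 106.8


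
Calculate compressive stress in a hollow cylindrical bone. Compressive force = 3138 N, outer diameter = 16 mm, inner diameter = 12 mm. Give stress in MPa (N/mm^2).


A = pi*(r_o^2 - r_i^2)
r_o = 8 mm, r_i = 6 mm
A = 87.9646 mm^2
sigma = F/A = 3138 / 87.9646
sigma = 35.67 MPa


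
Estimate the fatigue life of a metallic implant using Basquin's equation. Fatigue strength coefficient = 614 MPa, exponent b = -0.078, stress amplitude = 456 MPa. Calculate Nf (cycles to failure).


sigma_a = sigma_f' * (2Nf)^b
2Nf = (sigma_a/sigma_f')^(1/b)
2Nf = (456/614)^(1/-0.078)
2Nf = 45.337283
Nf = 22.67


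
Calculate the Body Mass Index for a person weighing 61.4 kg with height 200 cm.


BMI = weight / height^2
height = 200 cm = 2 m
BMI = 61.4 / 2^2
BMI = 15.35 kg/m^2


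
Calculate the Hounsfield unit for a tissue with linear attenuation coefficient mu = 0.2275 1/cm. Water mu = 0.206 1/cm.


HU = ((mu_tissue - mu_water) / mu_water) * 1000
HU = ((0.2275 - 0.206) / 0.206) * 1000
HU = 104.4


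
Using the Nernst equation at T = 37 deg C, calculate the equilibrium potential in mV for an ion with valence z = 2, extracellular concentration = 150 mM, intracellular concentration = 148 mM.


E = (RT/(zF)) * ln(C_out/C_in)
T = 37 + 273.15 = 310.15 K
E = (8.314 * 310.15 / (2 * 96485)) * ln(150/148)
E = 0.1794 mV


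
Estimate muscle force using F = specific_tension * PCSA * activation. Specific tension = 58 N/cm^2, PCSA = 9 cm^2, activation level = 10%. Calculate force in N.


F = sigma * PCSA * activation
F = 58 * 9 * 0.1
F = 52.2 N


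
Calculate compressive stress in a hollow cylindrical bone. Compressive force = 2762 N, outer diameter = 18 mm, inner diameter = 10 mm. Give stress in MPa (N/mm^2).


A = pi*(r_o^2 - r_i^2)
r_o = 9 mm, r_i = 5 mm
A = 175.929 mm^2
sigma = F/A = 2762 / 175.929
sigma = 15.7 MPa


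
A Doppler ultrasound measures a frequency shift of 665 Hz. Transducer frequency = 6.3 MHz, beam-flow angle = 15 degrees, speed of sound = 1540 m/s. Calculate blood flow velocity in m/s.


v = fd * c / (2 * f0 * cos(theta))
v = 665 * 1540 / (2 * 6.3000e+06 * cos(15))
v = 0.08414 m/s
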